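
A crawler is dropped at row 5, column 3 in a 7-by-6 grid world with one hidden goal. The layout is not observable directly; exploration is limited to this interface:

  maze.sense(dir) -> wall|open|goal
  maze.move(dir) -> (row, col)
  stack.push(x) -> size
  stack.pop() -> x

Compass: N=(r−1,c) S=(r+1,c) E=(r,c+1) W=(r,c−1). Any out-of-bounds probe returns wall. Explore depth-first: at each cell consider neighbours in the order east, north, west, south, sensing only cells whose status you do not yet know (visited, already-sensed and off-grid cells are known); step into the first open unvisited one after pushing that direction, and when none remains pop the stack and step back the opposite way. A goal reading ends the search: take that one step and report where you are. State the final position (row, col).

$ sense dir: east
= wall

$ sense dir: north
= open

$ push x: north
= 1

$ move dir: north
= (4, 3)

$ sense dir: east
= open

$ push x: east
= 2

$ move dir: east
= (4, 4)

$ sense dir: east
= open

$ push x: east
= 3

$ move dir: east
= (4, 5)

$ sense dir: north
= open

$ push x: north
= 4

$ move dir: north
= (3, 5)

$ sense dir: north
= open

$ push x: north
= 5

$ move dir: north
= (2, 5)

$ sense dir: north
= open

$ push x: north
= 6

$ move dir: north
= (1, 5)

$ sense dir: north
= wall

$ sense dir: west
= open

$ push x: west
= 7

$ move dir: west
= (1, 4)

$ sense dir: north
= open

$ push x: north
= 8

$ move dir: north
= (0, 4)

$ sense dir: west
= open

$ push x: west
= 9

$ move dir: west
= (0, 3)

$ sense dir: west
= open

$ push x: west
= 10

$ move dir: west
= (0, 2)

$ sense dir: west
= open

$ push x: west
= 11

$ move dir: west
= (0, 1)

$ sense dir: west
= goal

$ move dir: west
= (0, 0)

Answer: (0, 0)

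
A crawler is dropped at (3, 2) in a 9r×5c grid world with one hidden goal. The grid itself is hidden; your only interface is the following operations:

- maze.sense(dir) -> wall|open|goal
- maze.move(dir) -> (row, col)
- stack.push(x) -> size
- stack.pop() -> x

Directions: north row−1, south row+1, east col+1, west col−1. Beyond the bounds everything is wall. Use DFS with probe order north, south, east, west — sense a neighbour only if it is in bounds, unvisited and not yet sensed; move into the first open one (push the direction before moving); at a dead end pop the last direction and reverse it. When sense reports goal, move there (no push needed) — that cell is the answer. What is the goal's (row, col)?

Step: sense[north]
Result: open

Step: push[north]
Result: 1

Step: move[north]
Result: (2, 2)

Step: sense[north]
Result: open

Step: push[north]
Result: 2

Step: move[north]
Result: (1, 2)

Step: sense[north]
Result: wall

Step: sense[east]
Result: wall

Step: sense[west]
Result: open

Step: push[west]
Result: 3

Step: move[west]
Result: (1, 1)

Step: sense[north]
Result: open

Step: push[north]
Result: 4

Step: move[north]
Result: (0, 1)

Step: sense[west]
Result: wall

Step: pop[]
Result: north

Step: move[south]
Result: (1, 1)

Step: sense[south]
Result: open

Step: push[south]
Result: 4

Step: move[south]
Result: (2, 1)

Step: sense[south]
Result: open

Step: push[south]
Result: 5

Step: move[south]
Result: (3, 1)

Step: sense[south]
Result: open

Step: push[south]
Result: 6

Step: move[south]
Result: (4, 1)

Step: sense[south]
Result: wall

Step: sense[east]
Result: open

Step: push[east]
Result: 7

Step: move[east]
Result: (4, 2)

Step: sense[south]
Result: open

Step: push[south]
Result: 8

Step: move[south]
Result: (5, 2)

Step: sense[south]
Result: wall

Step: sense[east]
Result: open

Step: push[east]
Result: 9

Step: move[east]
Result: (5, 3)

Step: sense[north]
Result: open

Step: push[north]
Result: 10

Step: move[north]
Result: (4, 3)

Step: sense[north]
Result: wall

Step: sense[east]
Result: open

Step: push[east]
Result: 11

Step: move[east]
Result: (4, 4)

Step: sense[north]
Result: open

Step: push[north]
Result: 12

Step: move[north]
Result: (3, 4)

Step: sense[north]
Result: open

Step: push[north]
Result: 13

Step: move[north]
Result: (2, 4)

Step: sense[north]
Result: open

Step: push[north]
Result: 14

Step: move[north]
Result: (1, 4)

Step: sense[north]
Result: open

Step: push[north]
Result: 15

Step: move[north]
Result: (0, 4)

Step: sense[west]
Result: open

Step: push[west]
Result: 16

Step: move[west]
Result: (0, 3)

Step: pop[]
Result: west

Step: move[east]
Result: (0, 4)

Step: pop[]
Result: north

Step: move[south]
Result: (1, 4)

Step: pop[]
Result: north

Step: move[south]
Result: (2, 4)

Step: sense[west]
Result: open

Step: push[west]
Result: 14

Step: move[west]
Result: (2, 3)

Step: pop[]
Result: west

Step: move[east]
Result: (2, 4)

Step: pop[]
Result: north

Step: move[south]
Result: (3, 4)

Step: pop[]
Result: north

Step: move[south]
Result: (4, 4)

Step: sense[south]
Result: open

Step: push[south]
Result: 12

Step: move[south]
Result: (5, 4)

Step: sense[south]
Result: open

Step: push[south]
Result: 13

Step: move[south]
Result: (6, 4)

Step: sense[south]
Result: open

Step: push[south]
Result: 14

Step: move[south]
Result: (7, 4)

Step: sense[south]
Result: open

Step: push[south]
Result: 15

Step: move[south]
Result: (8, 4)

Step: sense[west]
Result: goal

Step: move[west]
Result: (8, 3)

Answer: (8, 3)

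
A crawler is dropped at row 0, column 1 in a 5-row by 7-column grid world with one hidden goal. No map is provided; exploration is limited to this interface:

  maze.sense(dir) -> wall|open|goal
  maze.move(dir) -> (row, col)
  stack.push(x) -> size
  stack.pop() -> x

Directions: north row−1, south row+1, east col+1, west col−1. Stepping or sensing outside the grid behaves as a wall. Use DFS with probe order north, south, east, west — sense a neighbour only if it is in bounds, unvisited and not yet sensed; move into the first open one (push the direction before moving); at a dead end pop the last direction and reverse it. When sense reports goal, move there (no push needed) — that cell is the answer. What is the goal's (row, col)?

Step: sense[dir='south']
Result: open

Step: push[x='south']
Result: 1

Step: move[dir='south']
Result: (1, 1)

Step: sense[dir='south']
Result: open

Step: push[x='south']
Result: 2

Step: move[dir='south']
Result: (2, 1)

Step: sense[dir='south']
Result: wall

Step: sense[dir='east']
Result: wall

Step: sense[dir='west']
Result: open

Step: push[x='west']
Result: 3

Step: move[dir='west']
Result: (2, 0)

Step: sense[dir='north']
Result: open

Step: push[x='north']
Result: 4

Step: move[dir='north']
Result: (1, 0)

Step: sense[dir='north']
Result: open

Step: push[x='north']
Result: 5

Step: move[dir='north']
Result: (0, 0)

Step: pop[]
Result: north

Step: move[dir='south']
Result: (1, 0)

Step: pop[]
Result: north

Step: move[dir='south']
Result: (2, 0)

Step: sense[dir='south']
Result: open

Step: push[x='south']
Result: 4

Step: move[dir='south']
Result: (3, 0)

Step: sense[dir='south']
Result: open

Step: push[x='south']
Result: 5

Step: move[dir='south']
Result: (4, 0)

Step: sense[dir='east']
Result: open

Step: push[x='east']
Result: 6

Step: move[dir='east']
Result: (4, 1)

Step: sense[dir='east']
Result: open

Step: push[x='east']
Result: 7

Step: move[dir='east']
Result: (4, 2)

Step: sense[dir='north']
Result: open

Step: push[x='north']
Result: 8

Step: move[dir='north']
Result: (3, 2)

Step: sense[dir='east']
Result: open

Step: push[x='east']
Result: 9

Step: move[dir='east']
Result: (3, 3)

Step: sense[dir='north']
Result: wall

Step: sense[dir='south']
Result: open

Step: push[x='south']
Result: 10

Step: move[dir='south']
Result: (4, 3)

Step: sense[dir='east']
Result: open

Step: push[x='east']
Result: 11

Step: move[dir='east']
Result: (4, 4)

Step: sense[dir='north']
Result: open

Step: push[x='north']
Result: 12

Step: move[dir='north']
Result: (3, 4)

Step: sense[dir='north']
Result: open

Step: push[x='north']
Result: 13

Step: move[dir='north']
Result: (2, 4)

Step: sense[dir='north']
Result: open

Step: push[x='north']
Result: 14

Step: move[dir='north']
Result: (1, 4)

Step: sense[dir='north']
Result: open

Step: push[x='north']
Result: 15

Step: move[dir='north']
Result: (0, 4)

Step: sense[dir='east']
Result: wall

Step: sense[dir='west']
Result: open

Step: push[x='west']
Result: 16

Step: move[dir='west']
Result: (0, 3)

Step: sense[dir='south']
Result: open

Step: push[x='south']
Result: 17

Step: move[dir='south']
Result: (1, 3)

Step: sense[dir='west']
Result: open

Step: push[x='west']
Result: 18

Step: move[dir='west']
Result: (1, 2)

Step: sense[dir='north']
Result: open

Step: push[x='north']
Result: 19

Step: move[dir='north']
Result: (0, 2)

Step: pop[]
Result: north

Step: move[dir='south']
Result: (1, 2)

Step: pop[]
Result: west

Step: move[dir='east']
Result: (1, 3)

Step: pop[]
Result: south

Step: move[dir='north']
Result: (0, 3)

Step: pop[]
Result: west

Step: move[dir='east']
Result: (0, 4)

Step: pop[]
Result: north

Step: move[dir='south']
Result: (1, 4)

Step: sense[dir='east']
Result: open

Step: push[x='east']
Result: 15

Step: move[dir='east']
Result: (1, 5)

Step: sense[dir='south']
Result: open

Step: push[x='south']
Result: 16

Step: move[dir='south']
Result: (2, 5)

Step: sense[dir='south']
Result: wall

Step: sense[dir='east']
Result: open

Step: push[x='east']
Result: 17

Step: move[dir='east']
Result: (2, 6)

Step: sense[dir='north']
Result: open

Step: push[x='north']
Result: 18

Step: move[dir='north']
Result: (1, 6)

Step: sense[dir='north']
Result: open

Step: push[x='north']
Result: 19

Step: move[dir='north']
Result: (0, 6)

Step: pop[]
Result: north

Step: move[dir='south']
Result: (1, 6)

Step: pop[]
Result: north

Step: move[dir='south']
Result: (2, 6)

Step: sense[dir='south']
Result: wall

Step: pop[]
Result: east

Step: move[dir='west']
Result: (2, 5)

Step: pop[]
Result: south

Step: move[dir='north']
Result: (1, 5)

Step: pop[]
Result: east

Step: move[dir='west']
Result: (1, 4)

Step: pop[]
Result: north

Step: move[dir='south']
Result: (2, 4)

Step: pop[]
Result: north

Step: move[dir='south']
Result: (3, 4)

Step: pop[]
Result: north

Step: move[dir='south']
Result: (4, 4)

Step: sense[dir='east']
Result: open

Step: push[x='east']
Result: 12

Step: move[dir='east']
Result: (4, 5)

Step: sense[dir='east']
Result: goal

Step: move[dir='east']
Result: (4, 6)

Answer: (4, 6)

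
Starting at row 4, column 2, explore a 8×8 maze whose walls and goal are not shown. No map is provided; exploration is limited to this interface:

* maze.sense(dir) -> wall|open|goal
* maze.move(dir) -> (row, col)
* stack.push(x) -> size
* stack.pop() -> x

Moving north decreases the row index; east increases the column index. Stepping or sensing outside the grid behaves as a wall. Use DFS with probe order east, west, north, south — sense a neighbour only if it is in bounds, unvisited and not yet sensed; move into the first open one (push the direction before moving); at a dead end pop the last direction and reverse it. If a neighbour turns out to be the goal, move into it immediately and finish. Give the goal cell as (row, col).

I invoke maze.sense passing dir→east, which returns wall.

Invoking maze.sense passing dir→west, which returns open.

Next I call stack.push passing x→west, — result: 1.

I try maze.move passing dir→west, yielding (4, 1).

Then maze.sense passing dir→west, → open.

I use stack.push passing x→west, : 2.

I try maze.move passing dir→west, : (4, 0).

Calling maze.sense passing dir→north, — result: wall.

Now I run maze.sense passing dir→south, — result: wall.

I try stack.pop, and get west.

Then maze.move passing dir→east, and see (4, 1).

Next I call maze.sense passing dir→north, and see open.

I run stack.push passing x→north, giving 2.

Then maze.move passing dir→north, → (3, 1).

Calling maze.sense passing dir→east, : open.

I try stack.push passing x→east, : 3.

Then maze.move passing dir→east, : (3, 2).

I try maze.sense passing dir→east, → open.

I invoke stack.push passing x→east, → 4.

Invoking maze.move passing dir→east, : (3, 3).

Invoking maze.sense passing dir→east, yielding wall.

Then maze.sense passing dir→north, — result: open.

I try stack.push passing x→north, yielding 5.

Now I run maze.move passing dir→north, and get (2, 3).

Then maze.sense passing dir→east, which returns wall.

I invoke maze.sense passing dir→west, which returns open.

Then stack.push passing x→west, and see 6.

I run maze.move passing dir→west, → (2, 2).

Calling maze.sense passing dir→west, : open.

Using stack.push passing x→west, → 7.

I invoke maze.move passing dir→west, → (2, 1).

I try maze.sense passing dir→west, and get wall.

Next I call maze.sense passing dir→north, and observe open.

Then stack.push passing x→north, : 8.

Then maze.move passing dir→north, and get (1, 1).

Then maze.sense passing dir→east, and observe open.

I call stack.push passing x→east, and observe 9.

I use maze.move passing dir→east, and see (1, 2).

Next I call maze.sense passing dir→east, and observe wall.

Now I run maze.sense passing dir→north, — result: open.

I use stack.push passing x→north, and get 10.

Calling maze.move passing dir→north, — result: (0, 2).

Using maze.sense passing dir→east, — result: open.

Next I call stack.push passing x→east, and get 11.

Calling maze.move passing dir→east, → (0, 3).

I run maze.sense passing dir→east, yielding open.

Now I run stack.push passing x→east, yielding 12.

I invoke maze.move passing dir→east, → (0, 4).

Calling maze.sense passing dir→east, and get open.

Next I call stack.push passing x→east, : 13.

I run maze.move passing dir→east, and see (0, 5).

I run maze.sense passing dir→east, — result: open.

I use stack.push passing x→east, which returns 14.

I invoke maze.move passing dir→east, which returns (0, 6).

Next I call maze.sense passing dir→east, yielding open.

I use stack.push passing x→east, : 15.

Invoking maze.move passing dir→east, giving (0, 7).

I try maze.sense passing dir→south, : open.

I try stack.push passing x→south, and see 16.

I call maze.move passing dir→south, and get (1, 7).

Then maze.sense passing dir→west, yielding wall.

Using maze.sense passing dir→south, giving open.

Calling stack.push passing x→south, : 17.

I call maze.move passing dir→south, giving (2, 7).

Then maze.sense passing dir→west, giving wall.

I try maze.sense passing dir→south, and see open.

Then stack.push passing x→south, which returns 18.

Calling maze.move passing dir→south, yielding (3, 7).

Invoking maze.sense passing dir→west, giving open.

I run stack.push passing x→west, and observe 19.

Then maze.move passing dir→west, — result: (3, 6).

Calling maze.sense passing dir→west, and get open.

Calling stack.push passing x→west, and see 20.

I try maze.move passing dir→west, and get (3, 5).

I invoke maze.sense passing dir→north, and get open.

Using stack.push passing x→north, yielding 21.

Invoking maze.move passing dir→north, which returns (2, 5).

I invoke maze.sense passing dir→north, : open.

Invoking stack.push passing x→north, yielding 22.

Now I run maze.move passing dir→north, — result: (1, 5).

Then maze.sense passing dir→west, : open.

I use stack.push passing x→west, yielding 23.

Then maze.move passing dir→west, : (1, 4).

Next I call stack.pop, — result: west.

Using maze.move passing dir→east, and observe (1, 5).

Using stack.pop(), : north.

Then maze.move passing dir→south, yielding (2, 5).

I run stack.pop, → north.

I invoke maze.move passing dir→south, which returns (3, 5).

I call maze.sense passing dir→south, → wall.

Using stack.pop, : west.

Using maze.move passing dir→east, and see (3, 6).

I run maze.sense passing dir→south, : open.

I try stack.push passing x→south, → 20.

Invoking maze.move passing dir→south, which returns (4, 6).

I use maze.sense passing dir→east, : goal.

Invoking maze.move passing dir→east, giving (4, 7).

Answer: (4, 7)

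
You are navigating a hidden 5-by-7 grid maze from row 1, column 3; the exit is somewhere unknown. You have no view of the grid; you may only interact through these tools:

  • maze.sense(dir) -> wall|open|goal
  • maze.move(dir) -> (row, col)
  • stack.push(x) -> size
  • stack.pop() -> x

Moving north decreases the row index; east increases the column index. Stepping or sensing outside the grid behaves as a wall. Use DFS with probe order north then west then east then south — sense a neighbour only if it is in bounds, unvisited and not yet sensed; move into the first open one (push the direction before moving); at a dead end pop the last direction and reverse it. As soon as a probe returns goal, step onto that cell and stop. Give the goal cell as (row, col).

Step: maze.sense[dir: north]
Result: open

Step: stack.push[x: north]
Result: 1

Step: maze.move[dir: north]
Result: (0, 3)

Step: maze.sense[dir: west]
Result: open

Step: stack.push[x: west]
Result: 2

Step: maze.move[dir: west]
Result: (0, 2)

Step: maze.sense[dir: west]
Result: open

Step: stack.push[x: west]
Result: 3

Step: maze.move[dir: west]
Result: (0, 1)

Step: maze.sense[dir: west]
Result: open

Step: stack.push[x: west]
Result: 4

Step: maze.move[dir: west]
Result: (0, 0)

Step: maze.sense[dir: south]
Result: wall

Step: stack.pop[]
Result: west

Step: maze.move[dir: east]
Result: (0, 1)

Step: maze.sense[dir: south]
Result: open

Step: stack.push[x: south]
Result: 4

Step: maze.move[dir: south]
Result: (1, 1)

Step: maze.sense[dir: east]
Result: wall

Step: maze.sense[dir: south]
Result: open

Step: stack.push[x: south]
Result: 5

Step: maze.move[dir: south]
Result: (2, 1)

Step: maze.sense[dir: west]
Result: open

Step: stack.push[x: west]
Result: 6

Step: maze.move[dir: west]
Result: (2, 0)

Step: maze.sense[dir: south]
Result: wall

Step: stack.pop[]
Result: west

Step: maze.move[dir: east]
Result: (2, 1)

Step: maze.sense[dir: east]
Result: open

Step: stack.push[x: east]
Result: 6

Step: maze.move[dir: east]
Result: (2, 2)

Step: maze.sense[dir: east]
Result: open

Step: stack.push[x: east]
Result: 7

Step: maze.move[dir: east]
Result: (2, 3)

Step: maze.sense[dir: east]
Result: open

Step: stack.push[x: east]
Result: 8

Step: maze.move[dir: east]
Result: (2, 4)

Step: maze.sense[dir: north]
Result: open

Step: stack.push[x: north]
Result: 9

Step: maze.move[dir: north]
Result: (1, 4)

Step: maze.sense[dir: north]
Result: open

Step: stack.push[x: north]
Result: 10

Step: maze.move[dir: north]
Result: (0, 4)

Step: maze.sense[dir: east]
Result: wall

Step: stack.pop[]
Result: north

Step: maze.move[dir: south]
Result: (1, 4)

Step: maze.sense[dir: east]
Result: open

Step: stack.push[x: east]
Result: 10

Step: maze.move[dir: east]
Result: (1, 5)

Step: maze.sense[dir: east]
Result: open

Step: stack.push[x: east]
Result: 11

Step: maze.move[dir: east]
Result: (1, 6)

Step: maze.sense[dir: north]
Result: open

Step: stack.push[x: north]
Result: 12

Step: maze.move[dir: north]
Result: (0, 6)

Step: stack.pop[]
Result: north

Step: maze.move[dir: south]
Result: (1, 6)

Step: maze.sense[dir: south]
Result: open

Step: stack.push[x: south]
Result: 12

Step: maze.move[dir: south]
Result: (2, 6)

Step: maze.sense[dir: west]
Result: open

Step: stack.push[x: west]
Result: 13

Step: maze.move[dir: west]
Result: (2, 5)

Step: maze.sense[dir: south]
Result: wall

Step: stack.pop[]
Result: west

Step: maze.move[dir: east]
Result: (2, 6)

Step: maze.sense[dir: south]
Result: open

Step: stack.push[x: south]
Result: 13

Step: maze.move[dir: south]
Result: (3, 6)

Step: maze.sense[dir: south]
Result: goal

Step: maze.move[dir: south]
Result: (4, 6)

Answer: (4, 6)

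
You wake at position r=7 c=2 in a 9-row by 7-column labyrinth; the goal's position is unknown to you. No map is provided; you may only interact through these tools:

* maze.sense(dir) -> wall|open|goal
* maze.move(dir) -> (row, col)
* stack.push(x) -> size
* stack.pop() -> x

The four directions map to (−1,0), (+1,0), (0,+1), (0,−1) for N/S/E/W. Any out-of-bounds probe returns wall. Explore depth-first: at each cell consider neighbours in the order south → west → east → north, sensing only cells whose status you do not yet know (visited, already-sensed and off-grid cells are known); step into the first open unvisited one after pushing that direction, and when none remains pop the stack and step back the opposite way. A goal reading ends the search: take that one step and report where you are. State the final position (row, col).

Act: sense[south]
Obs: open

Act: push[south]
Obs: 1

Act: move[south]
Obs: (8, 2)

Act: sense[west]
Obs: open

Act: push[west]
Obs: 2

Act: move[west]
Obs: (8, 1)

Act: sense[west]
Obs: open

Act: push[west]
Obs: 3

Act: move[west]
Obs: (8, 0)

Act: sense[north]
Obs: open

Act: push[north]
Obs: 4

Act: move[north]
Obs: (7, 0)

Act: sense[east]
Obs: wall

Act: sense[north]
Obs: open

Act: push[north]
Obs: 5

Act: move[north]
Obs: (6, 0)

Act: sense[east]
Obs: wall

Act: sense[north]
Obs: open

Act: push[north]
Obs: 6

Act: move[north]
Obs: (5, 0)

Act: sense[east]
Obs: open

Act: push[east]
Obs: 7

Act: move[east]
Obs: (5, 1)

Act: sense[east]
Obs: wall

Act: sense[north]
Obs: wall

Act: pop[]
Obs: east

Act: move[west]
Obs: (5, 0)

Act: sense[north]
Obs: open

Act: push[north]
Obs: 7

Act: move[north]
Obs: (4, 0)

Act: sense[north]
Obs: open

Act: push[north]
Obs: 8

Act: move[north]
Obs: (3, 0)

Act: sense[east]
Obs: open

Act: push[east]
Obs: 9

Act: move[east]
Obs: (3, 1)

Act: sense[east]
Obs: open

Act: push[east]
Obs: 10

Act: move[east]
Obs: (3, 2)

Act: sense[south]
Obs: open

Act: push[south]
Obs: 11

Act: move[south]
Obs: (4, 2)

Act: sense[east]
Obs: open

Act: push[east]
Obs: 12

Act: move[east]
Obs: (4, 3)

Act: sense[south]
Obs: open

Act: push[south]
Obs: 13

Act: move[south]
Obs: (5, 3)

Act: sense[south]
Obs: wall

Act: sense[east]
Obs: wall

Act: pop[]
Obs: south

Act: move[north]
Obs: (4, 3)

Act: sense[east]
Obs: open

Act: push[east]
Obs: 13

Act: move[east]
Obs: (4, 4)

Act: sense[east]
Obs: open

Act: push[east]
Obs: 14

Act: move[east]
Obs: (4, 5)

Act: sense[south]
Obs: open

Act: push[south]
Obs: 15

Act: move[south]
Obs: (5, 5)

Act: sense[south]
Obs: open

Act: push[south]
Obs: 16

Act: move[south]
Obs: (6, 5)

Act: sense[south]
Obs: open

Act: push[south]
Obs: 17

Act: move[south]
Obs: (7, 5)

Act: sense[south]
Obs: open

Act: push[south]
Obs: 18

Act: move[south]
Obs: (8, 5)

Act: sense[west]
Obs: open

Act: push[west]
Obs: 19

Act: move[west]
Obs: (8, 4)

Act: sense[west]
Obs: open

Act: push[west]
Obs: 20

Act: move[west]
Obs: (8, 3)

Act: sense[north]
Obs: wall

Act: pop[]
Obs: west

Act: move[east]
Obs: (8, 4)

Act: sense[north]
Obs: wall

Act: pop[]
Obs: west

Act: move[east]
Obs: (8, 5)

Act: sense[east]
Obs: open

Act: push[east]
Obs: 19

Act: move[east]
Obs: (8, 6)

Act: sense[north]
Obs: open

Act: push[north]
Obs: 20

Act: move[north]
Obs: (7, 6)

Act: sense[north]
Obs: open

Act: push[north]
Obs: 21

Act: move[north]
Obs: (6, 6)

Act: sense[north]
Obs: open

Act: push[north]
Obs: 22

Act: move[north]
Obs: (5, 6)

Act: sense[north]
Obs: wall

Act: pop[]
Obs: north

Act: move[south]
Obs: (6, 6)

Act: pop[]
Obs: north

Act: move[south]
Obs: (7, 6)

Act: pop[]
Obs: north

Act: move[south]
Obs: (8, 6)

Act: pop[]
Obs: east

Act: move[west]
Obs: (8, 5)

Act: pop[]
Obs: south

Act: move[north]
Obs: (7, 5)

Act: pop[]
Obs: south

Act: move[north]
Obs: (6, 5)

Act: sense[west]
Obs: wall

Act: pop[]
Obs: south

Act: move[north]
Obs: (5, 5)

Act: pop[]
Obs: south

Act: move[north]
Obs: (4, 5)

Act: sense[north]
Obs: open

Act: push[north]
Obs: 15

Act: move[north]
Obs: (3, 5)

Act: sense[west]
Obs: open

Act: push[west]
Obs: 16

Act: move[west]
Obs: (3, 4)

Act: sense[west]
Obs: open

Act: push[west]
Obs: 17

Act: move[west]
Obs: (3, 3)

Act: sense[north]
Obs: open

Act: push[north]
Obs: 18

Act: move[north]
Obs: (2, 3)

Act: sense[west]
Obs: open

Act: push[west]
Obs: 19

Act: move[west]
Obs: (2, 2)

Act: sense[west]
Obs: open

Act: push[west]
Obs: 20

Act: move[west]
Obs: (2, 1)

Act: sense[west]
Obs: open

Act: push[west]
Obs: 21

Act: move[west]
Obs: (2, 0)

Act: sense[north]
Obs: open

Act: push[north]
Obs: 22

Act: move[north]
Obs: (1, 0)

Act: sense[east]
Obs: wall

Act: sense[north]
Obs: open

Act: push[north]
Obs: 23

Act: move[north]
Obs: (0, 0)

Act: sense[east]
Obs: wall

Act: pop[]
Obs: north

Act: move[south]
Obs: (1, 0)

Act: pop[]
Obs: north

Act: move[south]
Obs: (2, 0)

Act: pop[]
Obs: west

Act: move[east]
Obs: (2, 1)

Act: pop[]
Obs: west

Act: move[east]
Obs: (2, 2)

Act: sense[north]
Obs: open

Act: push[north]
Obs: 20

Act: move[north]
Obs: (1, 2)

Act: sense[east]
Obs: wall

Act: sense[north]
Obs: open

Act: push[north]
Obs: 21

Act: move[north]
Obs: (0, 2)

Act: sense[east]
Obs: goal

Act: move[east]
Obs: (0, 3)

Answer: (0, 3)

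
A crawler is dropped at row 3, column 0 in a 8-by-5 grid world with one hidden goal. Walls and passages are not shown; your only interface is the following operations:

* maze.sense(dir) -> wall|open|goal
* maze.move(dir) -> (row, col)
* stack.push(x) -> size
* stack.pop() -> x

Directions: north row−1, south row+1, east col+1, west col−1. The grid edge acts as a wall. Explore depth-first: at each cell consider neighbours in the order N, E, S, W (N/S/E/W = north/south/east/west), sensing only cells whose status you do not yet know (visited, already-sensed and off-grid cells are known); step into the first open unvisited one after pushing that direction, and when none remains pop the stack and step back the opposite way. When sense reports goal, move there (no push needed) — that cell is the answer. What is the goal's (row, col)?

// sense(dir=north) => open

// push(x=north) => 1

// move(dir=north) => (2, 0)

// sense(dir=north) => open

// push(x=north) => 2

// move(dir=north) => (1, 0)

// sense(dir=north) => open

// push(x=north) => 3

// move(dir=north) => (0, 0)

// sense(dir=east) => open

// push(x=east) => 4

// move(dir=east) => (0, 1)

// sense(dir=east) => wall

// sense(dir=south) => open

// push(x=south) => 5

// move(dir=south) => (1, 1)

// sense(dir=east) => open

// push(x=east) => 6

// move(dir=east) => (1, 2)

// sense(dir=east) => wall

// sense(dir=south) => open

// push(x=south) => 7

// move(dir=south) => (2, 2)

// sense(dir=east) => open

// push(x=east) => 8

// move(dir=east) => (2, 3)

// sense(dir=east) => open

// push(x=east) => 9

// move(dir=east) => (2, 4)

// sense(dir=north) => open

// push(x=north) => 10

// move(dir=north) => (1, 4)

// sense(dir=north) => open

// push(x=north) => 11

// move(dir=north) => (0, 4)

// sense(dir=west) => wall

// pop() => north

// move(dir=south) => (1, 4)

// pop() => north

// move(dir=south) => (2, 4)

// sense(dir=south) => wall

// pop() => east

// move(dir=west) => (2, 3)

// sense(dir=south) => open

// push(x=south) => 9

// move(dir=south) => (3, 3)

// sense(dir=south) => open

// push(x=south) => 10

// move(dir=south) => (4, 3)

// sense(dir=east) => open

// push(x=east) => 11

// move(dir=east) => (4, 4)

// sense(dir=south) => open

// push(x=south) => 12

// move(dir=south) => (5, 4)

// sense(dir=south) => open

// push(x=south) => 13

// move(dir=south) => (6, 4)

// sense(dir=south) => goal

// move(dir=south) => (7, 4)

Answer: (7, 4)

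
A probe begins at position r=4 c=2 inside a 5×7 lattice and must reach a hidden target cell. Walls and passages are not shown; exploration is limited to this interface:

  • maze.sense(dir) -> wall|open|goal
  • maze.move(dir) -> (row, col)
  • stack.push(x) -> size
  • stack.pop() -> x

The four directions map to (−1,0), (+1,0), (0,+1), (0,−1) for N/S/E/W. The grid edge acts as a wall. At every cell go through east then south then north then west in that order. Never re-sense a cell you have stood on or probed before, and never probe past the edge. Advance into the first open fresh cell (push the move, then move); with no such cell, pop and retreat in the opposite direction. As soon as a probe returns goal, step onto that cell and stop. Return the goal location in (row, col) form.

! maze.sense(east) => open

! stack.push(east) => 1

! maze.move(east) => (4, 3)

! maze.sense(east) => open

! stack.push(east) => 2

! maze.move(east) => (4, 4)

! maze.sense(east) => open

! stack.push(east) => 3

! maze.move(east) => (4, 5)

! maze.sense(east) => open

! stack.push(east) => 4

! maze.move(east) => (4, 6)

! maze.sense(north) => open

! stack.push(north) => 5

! maze.move(north) => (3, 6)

! maze.sense(north) => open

! stack.push(north) => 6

! maze.move(north) => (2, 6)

! maze.sense(north) => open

! stack.push(north) => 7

! maze.move(north) => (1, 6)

! maze.sense(north) => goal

! maze.move(north) => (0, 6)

Answer: (0, 6)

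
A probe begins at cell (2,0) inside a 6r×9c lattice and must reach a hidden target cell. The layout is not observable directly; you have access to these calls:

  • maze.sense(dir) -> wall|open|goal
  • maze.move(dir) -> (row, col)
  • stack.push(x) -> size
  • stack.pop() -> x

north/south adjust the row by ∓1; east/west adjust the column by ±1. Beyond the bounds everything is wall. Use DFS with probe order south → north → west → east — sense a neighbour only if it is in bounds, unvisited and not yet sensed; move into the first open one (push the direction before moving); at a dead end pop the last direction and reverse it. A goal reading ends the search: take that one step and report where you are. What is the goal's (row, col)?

Act: maze.sense[dir='south']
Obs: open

Act: stack.push[x='south']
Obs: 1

Act: maze.move[dir='south']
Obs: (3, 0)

Act: maze.sense[dir='south']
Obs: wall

Act: maze.sense[dir='east']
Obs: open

Act: stack.push[x='east']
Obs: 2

Act: maze.move[dir='east']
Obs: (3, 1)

Act: maze.sense[dir='south']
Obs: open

Act: stack.push[x='south']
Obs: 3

Act: maze.move[dir='south']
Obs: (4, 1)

Act: maze.sense[dir='south']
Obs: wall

Act: maze.sense[dir='east']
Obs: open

Act: stack.push[x='east']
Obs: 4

Act: maze.move[dir='east']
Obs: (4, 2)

Act: maze.sense[dir='south']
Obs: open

Act: stack.push[x='south']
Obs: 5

Act: maze.move[dir='south']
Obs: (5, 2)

Act: maze.sense[dir='east']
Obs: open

Act: stack.push[x='east']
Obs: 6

Act: maze.move[dir='east']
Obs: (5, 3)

Act: maze.sense[dir='north']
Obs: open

Act: stack.push[x='north']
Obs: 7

Act: maze.move[dir='north']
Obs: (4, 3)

Act: maze.sense[dir='north']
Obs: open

Act: stack.push[x='north']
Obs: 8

Act: maze.move[dir='north']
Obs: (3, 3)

Act: maze.sense[dir='north']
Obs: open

Act: stack.push[x='north']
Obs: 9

Act: maze.move[dir='north']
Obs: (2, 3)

Act: maze.sense[dir='north']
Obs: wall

Act: maze.sense[dir='west']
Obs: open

Act: stack.push[x='west']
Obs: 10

Act: maze.move[dir='west']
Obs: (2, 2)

Act: maze.sense[dir='south']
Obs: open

Act: stack.push[x='south']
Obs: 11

Act: maze.move[dir='south']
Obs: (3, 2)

Act: stack.pop[]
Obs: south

Act: maze.move[dir='north']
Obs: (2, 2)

Act: maze.sense[dir='north']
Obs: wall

Act: maze.sense[dir='west']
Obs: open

Act: stack.push[x='west']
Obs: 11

Act: maze.move[dir='west']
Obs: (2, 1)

Act: maze.sense[dir='north']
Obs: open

Act: stack.push[x='north']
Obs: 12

Act: maze.move[dir='north']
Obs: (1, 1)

Act: maze.sense[dir='north']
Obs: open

Act: stack.push[x='north']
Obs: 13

Act: maze.move[dir='north']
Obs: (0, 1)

Act: maze.sense[dir='west']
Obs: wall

Act: maze.sense[dir='east']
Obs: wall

Act: stack.pop[]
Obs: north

Act: maze.move[dir='south']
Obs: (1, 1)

Act: maze.sense[dir='west']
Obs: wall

Act: stack.pop[]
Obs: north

Act: maze.move[dir='south']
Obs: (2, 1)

Act: stack.pop[]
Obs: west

Act: maze.move[dir='east']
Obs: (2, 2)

Act: stack.pop[]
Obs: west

Act: maze.move[dir='east']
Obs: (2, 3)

Act: maze.sense[dir='east']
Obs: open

Act: stack.push[x='east']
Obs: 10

Act: maze.move[dir='east']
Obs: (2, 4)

Act: maze.sense[dir='south']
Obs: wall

Act: maze.sense[dir='north']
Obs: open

Act: stack.push[x='north']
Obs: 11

Act: maze.move[dir='north']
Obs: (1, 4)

Act: maze.sense[dir='north']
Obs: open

Act: stack.push[x='north']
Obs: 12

Act: maze.move[dir='north']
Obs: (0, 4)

Act: maze.sense[dir='west']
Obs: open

Act: stack.push[x='west']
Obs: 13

Act: maze.move[dir='west']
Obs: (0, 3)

Act: stack.pop[]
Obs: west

Act: maze.move[dir='east']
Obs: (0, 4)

Act: maze.sense[dir='east']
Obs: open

Act: stack.push[x='east']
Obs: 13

Act: maze.move[dir='east']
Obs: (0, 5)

Act: maze.sense[dir='south']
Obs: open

Act: stack.push[x='south']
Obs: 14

Act: maze.move[dir='south']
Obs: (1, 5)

Act: maze.sense[dir='south']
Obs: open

Act: stack.push[x='south']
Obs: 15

Act: maze.move[dir='south']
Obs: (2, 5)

Act: maze.sense[dir='south']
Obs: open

Act: stack.push[x='south']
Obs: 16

Act: maze.move[dir='south']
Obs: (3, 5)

Act: maze.sense[dir='south']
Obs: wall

Act: maze.sense[dir='east']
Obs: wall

Act: stack.pop[]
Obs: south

Act: maze.move[dir='north']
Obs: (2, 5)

Act: maze.sense[dir='east']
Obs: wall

Act: stack.pop[]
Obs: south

Act: maze.move[dir='north']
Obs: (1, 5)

Act: maze.sense[dir='east']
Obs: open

Act: stack.push[x='east']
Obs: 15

Act: maze.move[dir='east']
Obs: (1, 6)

Act: maze.sense[dir='north']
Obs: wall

Act: maze.sense[dir='east']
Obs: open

Act: stack.push[x='east']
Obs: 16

Act: maze.move[dir='east']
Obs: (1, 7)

Act: maze.sense[dir='south']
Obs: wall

Act: maze.sense[dir='north']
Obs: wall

Act: maze.sense[dir='east']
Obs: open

Act: stack.push[x='east']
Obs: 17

Act: maze.move[dir='east']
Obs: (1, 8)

Act: maze.sense[dir='south']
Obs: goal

Act: maze.move[dir='south']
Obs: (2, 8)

Answer: (2, 8)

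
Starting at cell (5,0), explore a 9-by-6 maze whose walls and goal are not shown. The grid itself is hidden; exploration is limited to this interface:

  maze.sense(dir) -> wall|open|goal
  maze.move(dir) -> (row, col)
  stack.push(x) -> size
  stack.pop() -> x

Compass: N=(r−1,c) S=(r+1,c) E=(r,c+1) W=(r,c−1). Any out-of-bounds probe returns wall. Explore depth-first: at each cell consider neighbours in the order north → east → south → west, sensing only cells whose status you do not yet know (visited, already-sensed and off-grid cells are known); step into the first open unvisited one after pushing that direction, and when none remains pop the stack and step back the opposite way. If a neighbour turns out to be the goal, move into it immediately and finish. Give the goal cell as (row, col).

CALL maze.sense[dir='north']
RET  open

CALL stack.push[x='north']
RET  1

CALL maze.move[dir='north']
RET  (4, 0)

CALL maze.sense[dir='north']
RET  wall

CALL maze.sense[dir='east']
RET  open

CALL stack.push[x='east']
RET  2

CALL maze.move[dir='east']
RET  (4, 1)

CALL maze.sense[dir='north']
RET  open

CALL stack.push[x='north']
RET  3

CALL maze.move[dir='north']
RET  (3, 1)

CALL maze.sense[dir='north']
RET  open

CALL stack.push[x='north']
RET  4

CALL maze.move[dir='north']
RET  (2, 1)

CALL maze.sense[dir='north']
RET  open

CALL stack.push[x='north']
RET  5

CALL maze.move[dir='north']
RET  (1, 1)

CALL maze.sense[dir='north']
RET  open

CALL stack.push[x='north']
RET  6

CALL maze.move[dir='north']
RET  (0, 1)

CALL maze.sense[dir='east']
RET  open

CALL stack.push[x='east']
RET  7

CALL maze.move[dir='east']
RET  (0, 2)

CALL maze.sense[dir='east']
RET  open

CALL stack.push[x='east']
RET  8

CALL maze.move[dir='east']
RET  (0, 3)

CALL maze.sense[dir='east']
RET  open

CALL stack.push[x='east']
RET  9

CALL maze.move[dir='east']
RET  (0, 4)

CALL maze.sense[dir='east']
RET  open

CALL stack.push[x='east']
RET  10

CALL maze.move[dir='east']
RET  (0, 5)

CALL maze.sense[dir='south']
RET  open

CALL stack.push[x='south']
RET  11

CALL maze.move[dir='south']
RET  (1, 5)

CALL maze.sense[dir='south']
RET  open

CALL stack.push[x='south']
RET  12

CALL maze.move[dir='south']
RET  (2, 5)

CALL maze.sense[dir='south']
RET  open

CALL stack.push[x='south']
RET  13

CALL maze.move[dir='south']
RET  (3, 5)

CALL maze.sense[dir='south']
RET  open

CALL stack.push[x='south']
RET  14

CALL maze.move[dir='south']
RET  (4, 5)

CALL maze.sense[dir='south']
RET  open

CALL stack.push[x='south']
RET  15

CALL maze.move[dir='south']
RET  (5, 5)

CALL maze.sense[dir='south']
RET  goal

CALL maze.move[dir='south']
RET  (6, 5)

Answer: (6, 5)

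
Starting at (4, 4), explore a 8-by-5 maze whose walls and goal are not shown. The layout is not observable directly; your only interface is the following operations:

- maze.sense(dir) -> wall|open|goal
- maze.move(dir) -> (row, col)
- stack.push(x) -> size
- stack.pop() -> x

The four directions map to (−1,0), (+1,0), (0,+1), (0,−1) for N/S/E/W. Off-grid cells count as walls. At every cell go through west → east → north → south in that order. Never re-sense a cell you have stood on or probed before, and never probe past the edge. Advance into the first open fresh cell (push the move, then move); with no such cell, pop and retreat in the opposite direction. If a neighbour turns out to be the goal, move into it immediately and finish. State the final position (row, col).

Act: maze.sense[dir=west]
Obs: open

Act: stack.push[x=west]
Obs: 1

Act: maze.move[dir=west]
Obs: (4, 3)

Act: maze.sense[dir=west]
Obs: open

Act: stack.push[x=west]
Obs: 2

Act: maze.move[dir=west]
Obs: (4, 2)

Act: maze.sense[dir=west]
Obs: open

Act: stack.push[x=west]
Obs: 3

Act: maze.move[dir=west]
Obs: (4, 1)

Act: maze.sense[dir=west]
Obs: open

Act: stack.push[x=west]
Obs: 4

Act: maze.move[dir=west]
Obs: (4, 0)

Act: maze.sense[dir=north]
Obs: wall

Act: maze.sense[dir=south]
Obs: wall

Act: stack.pop[]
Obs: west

Act: maze.move[dir=east]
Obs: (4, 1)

Act: maze.sense[dir=north]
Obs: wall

Act: maze.sense[dir=south]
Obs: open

Act: stack.push[x=south]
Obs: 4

Act: maze.move[dir=south]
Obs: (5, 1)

Act: maze.sense[dir=east]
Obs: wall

Act: maze.sense[dir=south]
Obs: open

Act: stack.push[x=south]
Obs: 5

Act: maze.move[dir=south]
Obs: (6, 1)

Act: maze.sense[dir=west]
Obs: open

Act: stack.push[x=west]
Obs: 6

Act: maze.move[dir=west]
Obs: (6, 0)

Act: maze.sense[dir=south]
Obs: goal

Act: maze.move[dir=south]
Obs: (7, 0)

Answer: (7, 0)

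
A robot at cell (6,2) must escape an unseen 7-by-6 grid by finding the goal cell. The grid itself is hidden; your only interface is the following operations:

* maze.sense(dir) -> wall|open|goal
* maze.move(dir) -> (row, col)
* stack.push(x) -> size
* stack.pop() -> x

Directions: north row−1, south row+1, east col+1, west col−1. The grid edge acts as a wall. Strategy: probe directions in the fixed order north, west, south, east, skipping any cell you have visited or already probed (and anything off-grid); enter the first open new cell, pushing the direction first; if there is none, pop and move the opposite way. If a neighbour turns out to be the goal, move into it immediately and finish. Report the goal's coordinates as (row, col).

>> maze.sense(dir→north)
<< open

>> stack.push(x→north)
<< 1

>> maze.move(dir→north)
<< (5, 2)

>> maze.sense(dir→north)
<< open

>> stack.push(x→north)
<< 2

>> maze.move(dir→north)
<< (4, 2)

>> maze.sense(dir→north)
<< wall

>> maze.sense(dir→west)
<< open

>> stack.push(x→west)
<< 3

>> maze.move(dir→west)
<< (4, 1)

>> maze.sense(dir→north)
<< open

>> stack.push(x→north)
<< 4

>> maze.move(dir→north)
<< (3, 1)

>> maze.sense(dir→north)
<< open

>> stack.push(x→north)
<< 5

>> maze.move(dir→north)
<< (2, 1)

>> maze.sense(dir→north)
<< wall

>> maze.sense(dir→west)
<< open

>> stack.push(x→west)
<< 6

>> maze.move(dir→west)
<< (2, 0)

>> maze.sense(dir→north)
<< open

>> stack.push(x→north)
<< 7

>> maze.move(dir→north)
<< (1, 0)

>> maze.sense(dir→north)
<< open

>> stack.push(x→north)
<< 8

>> maze.move(dir→north)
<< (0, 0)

>> maze.sense(dir→east)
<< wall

>> stack.pop()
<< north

>> maze.move(dir→south)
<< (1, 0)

>> stack.pop()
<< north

>> maze.move(dir→south)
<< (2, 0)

>> maze.sense(dir→south)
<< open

>> stack.push(x→south)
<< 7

>> maze.move(dir→south)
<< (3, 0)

>> maze.sense(dir→south)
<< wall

>> stack.pop()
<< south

>> maze.move(dir→north)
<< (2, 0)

>> stack.pop()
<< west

>> maze.move(dir→east)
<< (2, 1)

>> maze.sense(dir→east)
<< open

>> stack.push(x→east)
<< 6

>> maze.move(dir→east)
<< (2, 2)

>> maze.sense(dir→north)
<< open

>> stack.push(x→north)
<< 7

>> maze.move(dir→north)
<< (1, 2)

>> maze.sense(dir→north)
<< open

>> stack.push(x→north)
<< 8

>> maze.move(dir→north)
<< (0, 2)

>> maze.sense(dir→east)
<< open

>> stack.push(x→east)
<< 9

>> maze.move(dir→east)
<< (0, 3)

>> maze.sense(dir→south)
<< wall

>> maze.sense(dir→east)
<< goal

>> maze.move(dir→east)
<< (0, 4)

Answer: (0, 4)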